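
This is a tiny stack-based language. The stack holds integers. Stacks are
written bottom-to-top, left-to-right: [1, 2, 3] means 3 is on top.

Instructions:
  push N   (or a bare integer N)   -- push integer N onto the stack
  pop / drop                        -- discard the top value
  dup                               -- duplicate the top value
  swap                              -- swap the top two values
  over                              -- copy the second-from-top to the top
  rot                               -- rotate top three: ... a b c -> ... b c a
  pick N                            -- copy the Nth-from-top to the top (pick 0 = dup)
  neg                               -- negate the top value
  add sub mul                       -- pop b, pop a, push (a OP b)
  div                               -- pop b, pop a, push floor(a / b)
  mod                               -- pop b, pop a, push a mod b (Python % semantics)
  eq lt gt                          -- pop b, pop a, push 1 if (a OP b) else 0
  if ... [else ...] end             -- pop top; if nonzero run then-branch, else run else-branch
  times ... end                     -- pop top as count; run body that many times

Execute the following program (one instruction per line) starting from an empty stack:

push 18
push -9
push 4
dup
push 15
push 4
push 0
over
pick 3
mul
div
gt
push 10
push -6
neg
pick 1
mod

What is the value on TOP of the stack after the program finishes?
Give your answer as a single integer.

Answer: 6

Derivation:
After 'push 18': [18]
After 'push -9': [18, -9]
After 'push 4': [18, -9, 4]
After 'dup': [18, -9, 4, 4]
After 'push 15': [18, -9, 4, 4, 15]
After 'push 4': [18, -9, 4, 4, 15, 4]
After 'push 0': [18, -9, 4, 4, 15, 4, 0]
After 'over': [18, -9, 4, 4, 15, 4, 0, 4]
After 'pick 3': [18, -9, 4, 4, 15, 4, 0, 4, 15]
After 'mul': [18, -9, 4, 4, 15, 4, 0, 60]
After 'div': [18, -9, 4, 4, 15, 4, 0]
After 'gt': [18, -9, 4, 4, 15, 1]
After 'push 10': [18, -9, 4, 4, 15, 1, 10]
After 'push -6': [18, -9, 4, 4, 15, 1, 10, -6]
After 'neg': [18, -9, 4, 4, 15, 1, 10, 6]
After 'pick 1': [18, -9, 4, 4, 15, 1, 10, 6, 10]
After 'mod': [18, -9, 4, 4, 15, 1, 10, 6]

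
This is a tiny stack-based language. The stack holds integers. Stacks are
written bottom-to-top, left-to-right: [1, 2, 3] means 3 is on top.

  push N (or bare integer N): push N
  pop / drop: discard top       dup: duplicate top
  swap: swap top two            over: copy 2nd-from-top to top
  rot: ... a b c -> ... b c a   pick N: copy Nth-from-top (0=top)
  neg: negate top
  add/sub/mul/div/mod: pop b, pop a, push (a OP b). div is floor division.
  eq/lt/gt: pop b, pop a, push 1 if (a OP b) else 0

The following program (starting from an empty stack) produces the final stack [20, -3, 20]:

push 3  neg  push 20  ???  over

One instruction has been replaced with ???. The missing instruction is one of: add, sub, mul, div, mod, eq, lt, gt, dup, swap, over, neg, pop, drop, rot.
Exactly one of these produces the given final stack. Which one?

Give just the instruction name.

Answer: swap

Derivation:
Stack before ???: [-3, 20]
Stack after ???:  [20, -3]
The instruction that transforms [-3, 20] -> [20, -3] is: swap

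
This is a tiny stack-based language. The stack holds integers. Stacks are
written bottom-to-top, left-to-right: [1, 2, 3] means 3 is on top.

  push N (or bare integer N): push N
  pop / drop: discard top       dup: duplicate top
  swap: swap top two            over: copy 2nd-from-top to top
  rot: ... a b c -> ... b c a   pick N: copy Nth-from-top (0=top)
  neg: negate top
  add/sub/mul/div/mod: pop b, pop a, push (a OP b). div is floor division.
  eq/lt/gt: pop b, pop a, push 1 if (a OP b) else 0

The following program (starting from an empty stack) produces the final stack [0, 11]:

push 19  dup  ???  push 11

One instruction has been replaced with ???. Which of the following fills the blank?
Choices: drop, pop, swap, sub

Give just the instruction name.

Stack before ???: [19, 19]
Stack after ???:  [0]
Checking each choice:
  drop: produces [19, 11]
  pop: produces [19, 11]
  swap: produces [19, 19, 11]
  sub: MATCH


Answer: sub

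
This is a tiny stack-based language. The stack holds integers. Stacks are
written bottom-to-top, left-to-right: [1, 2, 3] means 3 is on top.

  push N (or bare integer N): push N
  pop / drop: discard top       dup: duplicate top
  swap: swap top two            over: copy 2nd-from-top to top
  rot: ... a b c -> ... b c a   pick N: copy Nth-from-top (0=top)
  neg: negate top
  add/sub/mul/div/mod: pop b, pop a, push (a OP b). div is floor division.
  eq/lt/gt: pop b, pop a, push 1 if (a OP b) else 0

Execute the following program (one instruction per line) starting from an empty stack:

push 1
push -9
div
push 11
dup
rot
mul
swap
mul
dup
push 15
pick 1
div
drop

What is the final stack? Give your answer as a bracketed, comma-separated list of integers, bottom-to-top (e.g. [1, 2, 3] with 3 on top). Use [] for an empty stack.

After 'push 1': [1]
After 'push -9': [1, -9]
After 'div': [-1]
After 'push 11': [-1, 11]
After 'dup': [-1, 11, 11]
After 'rot': [11, 11, -1]
After 'mul': [11, -11]
After 'swap': [-11, 11]
After 'mul': [-121]
After 'dup': [-121, -121]
After 'push 15': [-121, -121, 15]
After 'pick 1': [-121, -121, 15, -121]
After 'div': [-121, -121, -1]
After 'drop': [-121, -121]

Answer: [-121, -121]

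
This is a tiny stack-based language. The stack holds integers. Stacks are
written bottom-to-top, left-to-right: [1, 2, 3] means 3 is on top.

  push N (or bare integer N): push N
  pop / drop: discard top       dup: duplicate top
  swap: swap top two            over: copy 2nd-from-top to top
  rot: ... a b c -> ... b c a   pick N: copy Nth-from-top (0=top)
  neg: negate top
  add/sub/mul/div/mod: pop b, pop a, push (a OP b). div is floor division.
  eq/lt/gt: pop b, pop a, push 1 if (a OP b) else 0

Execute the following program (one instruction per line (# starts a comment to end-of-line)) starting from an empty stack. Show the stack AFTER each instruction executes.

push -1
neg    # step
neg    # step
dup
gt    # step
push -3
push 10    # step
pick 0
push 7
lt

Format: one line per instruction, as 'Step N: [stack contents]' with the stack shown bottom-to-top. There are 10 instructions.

Step 1: [-1]
Step 2: [1]
Step 3: [-1]
Step 4: [-1, -1]
Step 5: [0]
Step 6: [0, -3]
Step 7: [0, -3, 10]
Step 8: [0, -3, 10, 10]
Step 9: [0, -3, 10, 10, 7]
Step 10: [0, -3, 10, 0]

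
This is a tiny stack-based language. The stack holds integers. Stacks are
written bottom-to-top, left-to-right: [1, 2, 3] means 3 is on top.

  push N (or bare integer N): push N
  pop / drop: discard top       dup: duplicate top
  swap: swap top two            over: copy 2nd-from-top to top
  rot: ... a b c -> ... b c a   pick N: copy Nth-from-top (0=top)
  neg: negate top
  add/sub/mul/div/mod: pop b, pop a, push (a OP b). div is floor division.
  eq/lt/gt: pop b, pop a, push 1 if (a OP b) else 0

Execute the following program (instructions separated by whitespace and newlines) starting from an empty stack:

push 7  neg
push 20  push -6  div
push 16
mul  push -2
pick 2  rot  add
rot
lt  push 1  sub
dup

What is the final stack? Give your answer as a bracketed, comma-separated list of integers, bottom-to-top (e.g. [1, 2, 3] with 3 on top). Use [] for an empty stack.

Answer: [-2, 0, 0]

Derivation:
After 'push 7': [7]
After 'neg': [-7]
After 'push 20': [-7, 20]
After 'push -6': [-7, 20, -6]
After 'div': [-7, -4]
After 'push 16': [-7, -4, 16]
After 'mul': [-7, -64]
After 'push -2': [-7, -64, -2]
After 'pick 2': [-7, -64, -2, -7]
After 'rot': [-7, -2, -7, -64]
After 'add': [-7, -2, -71]
After 'rot': [-2, -71, -7]
After 'lt': [-2, 1]
After 'push 1': [-2, 1, 1]
After 'sub': [-2, 0]
After 'dup': [-2, 0, 0]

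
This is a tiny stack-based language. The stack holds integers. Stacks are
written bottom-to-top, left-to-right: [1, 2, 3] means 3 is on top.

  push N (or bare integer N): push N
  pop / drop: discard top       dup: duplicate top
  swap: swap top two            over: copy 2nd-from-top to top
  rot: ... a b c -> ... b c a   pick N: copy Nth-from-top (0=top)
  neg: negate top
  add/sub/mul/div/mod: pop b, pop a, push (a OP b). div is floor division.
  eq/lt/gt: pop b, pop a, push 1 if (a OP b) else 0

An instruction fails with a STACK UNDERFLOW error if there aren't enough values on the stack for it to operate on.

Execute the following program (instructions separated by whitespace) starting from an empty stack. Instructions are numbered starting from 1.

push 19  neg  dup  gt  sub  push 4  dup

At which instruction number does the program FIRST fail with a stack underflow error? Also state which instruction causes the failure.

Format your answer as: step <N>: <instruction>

Step 1 ('push 19'): stack = [19], depth = 1
Step 2 ('neg'): stack = [-19], depth = 1
Step 3 ('dup'): stack = [-19, -19], depth = 2
Step 4 ('gt'): stack = [0], depth = 1
Step 5 ('sub'): needs 2 value(s) but depth is 1 — STACK UNDERFLOW

Answer: step 5: sub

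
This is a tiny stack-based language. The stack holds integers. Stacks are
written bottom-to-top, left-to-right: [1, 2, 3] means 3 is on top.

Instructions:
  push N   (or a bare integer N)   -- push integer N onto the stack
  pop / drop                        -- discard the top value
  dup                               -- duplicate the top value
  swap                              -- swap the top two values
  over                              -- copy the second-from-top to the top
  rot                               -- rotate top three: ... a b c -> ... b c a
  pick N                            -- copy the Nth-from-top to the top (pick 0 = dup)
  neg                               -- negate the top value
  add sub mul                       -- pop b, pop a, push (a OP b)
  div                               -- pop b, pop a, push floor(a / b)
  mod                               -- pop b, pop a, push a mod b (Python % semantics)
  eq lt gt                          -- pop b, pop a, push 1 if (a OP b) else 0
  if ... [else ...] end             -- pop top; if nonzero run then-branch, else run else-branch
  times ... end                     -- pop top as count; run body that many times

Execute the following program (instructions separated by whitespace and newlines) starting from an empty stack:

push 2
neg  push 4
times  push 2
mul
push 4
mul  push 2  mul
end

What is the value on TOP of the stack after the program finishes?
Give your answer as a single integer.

Answer: -131072

Derivation:
After 'push 2': [2]
After 'neg': [-2]
After 'push 4': [-2, 4]
After 'times': [-2]
After 'push 2': [-2, 2]
After 'mul': [-4]
After 'push 4': [-4, 4]
After 'mul': [-16]
After 'push 2': [-16, 2]
After 'mul': [-32]
  ...
After 'push 4': [-1024, 4]
After 'mul': [-4096]
After 'push 2': [-4096, 2]
After 'mul': [-8192]
After 'push 2': [-8192, 2]
After 'mul': [-16384]
After 'push 4': [-16384, 4]
After 'mul': [-65536]
After 'push 2': [-65536, 2]
After 'mul': [-131072]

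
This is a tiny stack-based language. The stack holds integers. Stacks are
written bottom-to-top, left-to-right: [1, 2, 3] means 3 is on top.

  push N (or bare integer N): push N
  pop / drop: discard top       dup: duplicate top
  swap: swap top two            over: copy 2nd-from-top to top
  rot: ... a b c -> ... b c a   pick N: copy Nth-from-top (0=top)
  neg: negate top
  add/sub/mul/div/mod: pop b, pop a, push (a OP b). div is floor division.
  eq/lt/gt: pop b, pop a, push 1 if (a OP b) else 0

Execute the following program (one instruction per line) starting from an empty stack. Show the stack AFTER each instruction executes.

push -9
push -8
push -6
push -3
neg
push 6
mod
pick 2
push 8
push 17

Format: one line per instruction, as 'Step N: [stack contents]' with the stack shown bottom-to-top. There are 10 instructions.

Step 1: [-9]
Step 2: [-9, -8]
Step 3: [-9, -8, -6]
Step 4: [-9, -8, -6, -3]
Step 5: [-9, -8, -6, 3]
Step 6: [-9, -8, -6, 3, 6]
Step 7: [-9, -8, -6, 3]
Step 8: [-9, -8, -6, 3, -8]
Step 9: [-9, -8, -6, 3, -8, 8]
Step 10: [-9, -8, -6, 3, -8, 8, 17]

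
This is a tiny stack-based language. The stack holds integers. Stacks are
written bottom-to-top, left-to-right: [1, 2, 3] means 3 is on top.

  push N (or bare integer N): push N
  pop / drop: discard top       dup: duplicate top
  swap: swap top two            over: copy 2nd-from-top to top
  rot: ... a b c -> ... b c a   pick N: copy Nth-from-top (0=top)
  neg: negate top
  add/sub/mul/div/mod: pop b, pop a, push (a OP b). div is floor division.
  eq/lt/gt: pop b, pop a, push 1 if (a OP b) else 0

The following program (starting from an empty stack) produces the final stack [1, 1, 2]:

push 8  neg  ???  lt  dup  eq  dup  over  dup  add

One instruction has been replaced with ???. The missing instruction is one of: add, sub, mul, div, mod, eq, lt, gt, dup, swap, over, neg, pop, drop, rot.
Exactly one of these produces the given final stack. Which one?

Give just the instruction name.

Answer: dup

Derivation:
Stack before ???: [-8]
Stack after ???:  [-8, -8]
The instruction that transforms [-8] -> [-8, -8] is: dup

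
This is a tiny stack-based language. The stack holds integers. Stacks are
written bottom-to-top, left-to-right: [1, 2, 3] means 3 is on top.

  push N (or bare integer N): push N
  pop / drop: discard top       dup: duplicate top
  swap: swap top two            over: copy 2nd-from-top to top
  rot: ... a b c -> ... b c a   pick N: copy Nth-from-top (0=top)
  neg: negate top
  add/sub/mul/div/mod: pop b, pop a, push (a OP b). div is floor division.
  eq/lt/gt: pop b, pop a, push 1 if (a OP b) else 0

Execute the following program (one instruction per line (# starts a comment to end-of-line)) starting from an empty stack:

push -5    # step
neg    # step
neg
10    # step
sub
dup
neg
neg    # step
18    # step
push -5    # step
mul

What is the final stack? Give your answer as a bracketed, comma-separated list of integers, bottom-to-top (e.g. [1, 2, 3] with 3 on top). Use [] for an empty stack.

After 'push -5': [-5]
After 'neg': [5]
After 'neg': [-5]
After 'push 10': [-5, 10]
After 'sub': [-15]
After 'dup': [-15, -15]
After 'neg': [-15, 15]
After 'neg': [-15, -15]
After 'push 18': [-15, -15, 18]
After 'push -5': [-15, -15, 18, -5]
After 'mul': [-15, -15, -90]

Answer: [-15, -15, -90]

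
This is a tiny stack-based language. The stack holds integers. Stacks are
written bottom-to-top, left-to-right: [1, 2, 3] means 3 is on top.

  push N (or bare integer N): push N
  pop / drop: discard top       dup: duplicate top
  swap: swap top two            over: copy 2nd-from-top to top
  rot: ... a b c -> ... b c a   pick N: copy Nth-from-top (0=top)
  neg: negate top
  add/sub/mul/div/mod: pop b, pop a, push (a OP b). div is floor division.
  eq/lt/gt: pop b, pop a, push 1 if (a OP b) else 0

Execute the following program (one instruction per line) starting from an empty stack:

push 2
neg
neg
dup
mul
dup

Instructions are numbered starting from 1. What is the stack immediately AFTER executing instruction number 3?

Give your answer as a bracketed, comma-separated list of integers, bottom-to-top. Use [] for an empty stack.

Answer: [2]

Derivation:
Step 1 ('push 2'): [2]
Step 2 ('neg'): [-2]
Step 3 ('neg'): [2]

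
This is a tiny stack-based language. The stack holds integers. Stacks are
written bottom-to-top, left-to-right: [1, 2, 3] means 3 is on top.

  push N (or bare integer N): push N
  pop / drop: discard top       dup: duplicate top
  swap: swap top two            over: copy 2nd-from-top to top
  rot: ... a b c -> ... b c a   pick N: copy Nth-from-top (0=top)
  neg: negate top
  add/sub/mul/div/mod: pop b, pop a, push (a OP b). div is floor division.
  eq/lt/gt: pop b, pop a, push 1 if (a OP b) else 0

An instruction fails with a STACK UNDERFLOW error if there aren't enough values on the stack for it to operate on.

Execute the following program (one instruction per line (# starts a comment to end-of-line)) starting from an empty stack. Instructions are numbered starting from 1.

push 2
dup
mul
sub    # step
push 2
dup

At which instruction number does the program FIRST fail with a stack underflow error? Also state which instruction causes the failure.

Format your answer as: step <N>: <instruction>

Answer: step 4: sub

Derivation:
Step 1 ('push 2'): stack = [2], depth = 1
Step 2 ('dup'): stack = [2, 2], depth = 2
Step 3 ('mul'): stack = [4], depth = 1
Step 4 ('sub'): needs 2 value(s) but depth is 1 — STACK UNDERFLOW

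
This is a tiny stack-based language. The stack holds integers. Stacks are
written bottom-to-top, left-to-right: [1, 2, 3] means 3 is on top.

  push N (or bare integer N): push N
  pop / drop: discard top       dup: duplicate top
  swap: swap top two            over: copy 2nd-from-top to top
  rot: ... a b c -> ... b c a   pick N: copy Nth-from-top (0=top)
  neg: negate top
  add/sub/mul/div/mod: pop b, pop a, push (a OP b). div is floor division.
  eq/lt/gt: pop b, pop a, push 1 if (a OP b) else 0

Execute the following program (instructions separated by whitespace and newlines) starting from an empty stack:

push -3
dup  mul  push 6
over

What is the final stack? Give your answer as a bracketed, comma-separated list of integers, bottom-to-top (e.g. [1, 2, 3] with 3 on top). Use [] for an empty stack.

Answer: [9, 6, 9]

Derivation:
After 'push -3': [-3]
After 'dup': [-3, -3]
After 'mul': [9]
After 'push 6': [9, 6]
After 'over': [9, 6, 9]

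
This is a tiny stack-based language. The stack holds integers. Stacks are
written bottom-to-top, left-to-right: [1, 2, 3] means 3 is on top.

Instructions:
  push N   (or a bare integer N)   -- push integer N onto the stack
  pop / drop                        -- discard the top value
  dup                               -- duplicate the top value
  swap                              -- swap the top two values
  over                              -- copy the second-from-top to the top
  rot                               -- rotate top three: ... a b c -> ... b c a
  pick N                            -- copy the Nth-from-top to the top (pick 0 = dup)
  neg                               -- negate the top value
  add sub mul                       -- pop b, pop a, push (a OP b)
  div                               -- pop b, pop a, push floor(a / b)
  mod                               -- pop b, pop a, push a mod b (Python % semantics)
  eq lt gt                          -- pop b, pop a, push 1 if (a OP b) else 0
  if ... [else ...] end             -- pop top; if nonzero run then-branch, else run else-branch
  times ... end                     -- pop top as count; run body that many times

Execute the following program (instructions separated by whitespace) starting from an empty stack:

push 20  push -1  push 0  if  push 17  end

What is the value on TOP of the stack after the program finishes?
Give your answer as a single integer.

After 'push 20': [20]
After 'push -1': [20, -1]
After 'push 0': [20, -1, 0]
After 'if': [20, -1]

Answer: -1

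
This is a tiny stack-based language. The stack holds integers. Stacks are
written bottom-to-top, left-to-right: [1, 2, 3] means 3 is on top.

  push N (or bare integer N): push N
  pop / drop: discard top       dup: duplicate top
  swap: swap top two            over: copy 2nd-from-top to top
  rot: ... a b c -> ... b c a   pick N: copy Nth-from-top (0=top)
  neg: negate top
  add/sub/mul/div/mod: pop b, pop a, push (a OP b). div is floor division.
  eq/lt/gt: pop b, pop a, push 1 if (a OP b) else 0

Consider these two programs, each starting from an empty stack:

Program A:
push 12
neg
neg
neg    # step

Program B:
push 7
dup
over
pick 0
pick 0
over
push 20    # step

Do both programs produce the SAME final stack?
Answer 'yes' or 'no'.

Program A trace:
  After 'push 12': [12]
  After 'neg': [-12]
  After 'neg': [12]
  After 'neg': [-12]
Program A final stack: [-12]

Program B trace:
  After 'push 7': [7]
  After 'dup': [7, 7]
  After 'over': [7, 7, 7]
  After 'pick 0': [7, 7, 7, 7]
  After 'pick 0': [7, 7, 7, 7, 7]
  After 'over': [7, 7, 7, 7, 7, 7]
  After 'push 20': [7, 7, 7, 7, 7, 7, 20]
Program B final stack: [7, 7, 7, 7, 7, 7, 20]
Same: no

Answer: no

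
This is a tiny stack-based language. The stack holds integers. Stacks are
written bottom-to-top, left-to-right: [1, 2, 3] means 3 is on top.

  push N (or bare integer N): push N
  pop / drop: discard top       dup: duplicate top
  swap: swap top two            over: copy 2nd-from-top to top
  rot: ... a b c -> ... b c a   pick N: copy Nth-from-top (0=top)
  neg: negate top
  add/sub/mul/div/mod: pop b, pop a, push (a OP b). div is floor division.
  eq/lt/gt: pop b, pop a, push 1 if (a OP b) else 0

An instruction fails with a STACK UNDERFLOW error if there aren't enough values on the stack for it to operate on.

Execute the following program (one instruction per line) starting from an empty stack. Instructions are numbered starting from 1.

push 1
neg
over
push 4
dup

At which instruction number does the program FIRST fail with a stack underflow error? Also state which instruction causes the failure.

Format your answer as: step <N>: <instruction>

Answer: step 3: over

Derivation:
Step 1 ('push 1'): stack = [1], depth = 1
Step 2 ('neg'): stack = [-1], depth = 1
Step 3 ('over'): needs 2 value(s) but depth is 1 — STACK UNDERFLOW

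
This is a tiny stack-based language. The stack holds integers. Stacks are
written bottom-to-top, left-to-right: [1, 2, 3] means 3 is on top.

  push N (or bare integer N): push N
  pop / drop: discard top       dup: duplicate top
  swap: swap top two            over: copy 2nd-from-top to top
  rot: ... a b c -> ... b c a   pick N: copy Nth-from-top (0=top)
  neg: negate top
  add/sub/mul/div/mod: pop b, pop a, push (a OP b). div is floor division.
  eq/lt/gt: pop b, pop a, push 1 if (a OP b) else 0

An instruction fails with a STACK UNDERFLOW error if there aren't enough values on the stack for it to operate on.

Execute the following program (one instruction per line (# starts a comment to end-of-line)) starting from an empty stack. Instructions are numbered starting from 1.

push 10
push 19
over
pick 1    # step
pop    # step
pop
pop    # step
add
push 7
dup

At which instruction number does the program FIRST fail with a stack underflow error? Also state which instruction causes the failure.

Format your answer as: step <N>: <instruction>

Answer: step 8: add

Derivation:
Step 1 ('push 10'): stack = [10], depth = 1
Step 2 ('push 19'): stack = [10, 19], depth = 2
Step 3 ('over'): stack = [10, 19, 10], depth = 3
Step 4 ('pick 1'): stack = [10, 19, 10, 19], depth = 4
Step 5 ('pop'): stack = [10, 19, 10], depth = 3
Step 6 ('pop'): stack = [10, 19], depth = 2
Step 7 ('pop'): stack = [10], depth = 1
Step 8 ('add'): needs 2 value(s) but depth is 1 — STACK UNDERFLOW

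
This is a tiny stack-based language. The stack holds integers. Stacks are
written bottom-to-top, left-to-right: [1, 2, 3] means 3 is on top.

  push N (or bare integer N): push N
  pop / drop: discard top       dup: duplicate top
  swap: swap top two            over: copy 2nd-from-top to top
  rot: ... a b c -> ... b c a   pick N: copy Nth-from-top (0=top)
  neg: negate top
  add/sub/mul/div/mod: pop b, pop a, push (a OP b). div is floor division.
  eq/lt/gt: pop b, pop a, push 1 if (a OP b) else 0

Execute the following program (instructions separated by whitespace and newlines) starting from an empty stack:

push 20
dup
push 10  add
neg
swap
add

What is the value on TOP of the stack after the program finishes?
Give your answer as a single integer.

Answer: -10

Derivation:
After 'push 20': [20]
After 'dup': [20, 20]
After 'push 10': [20, 20, 10]
After 'add': [20, 30]
After 'neg': [20, -30]
After 'swap': [-30, 20]
After 'add': [-10]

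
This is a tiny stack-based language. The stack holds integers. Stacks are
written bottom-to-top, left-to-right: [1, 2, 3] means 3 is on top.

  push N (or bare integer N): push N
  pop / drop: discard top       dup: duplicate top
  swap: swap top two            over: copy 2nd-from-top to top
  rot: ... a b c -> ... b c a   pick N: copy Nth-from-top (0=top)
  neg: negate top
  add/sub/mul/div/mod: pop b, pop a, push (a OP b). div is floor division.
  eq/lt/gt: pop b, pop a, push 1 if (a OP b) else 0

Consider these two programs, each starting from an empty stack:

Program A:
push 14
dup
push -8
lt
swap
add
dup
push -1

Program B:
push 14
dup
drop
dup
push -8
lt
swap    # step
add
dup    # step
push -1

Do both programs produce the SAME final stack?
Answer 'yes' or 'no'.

Program A trace:
  After 'push 14': [14]
  After 'dup': [14, 14]
  After 'push -8': [14, 14, -8]
  After 'lt': [14, 0]
  After 'swap': [0, 14]
  After 'add': [14]
  After 'dup': [14, 14]
  After 'push -1': [14, 14, -1]
Program A final stack: [14, 14, -1]

Program B trace:
  After 'push 14': [14]
  After 'dup': [14, 14]
  After 'drop': [14]
  After 'dup': [14, 14]
  After 'push -8': [14, 14, -8]
  After 'lt': [14, 0]
  After 'swap': [0, 14]
  After 'add': [14]
  After 'dup': [14, 14]
  After 'push -1': [14, 14, -1]
Program B final stack: [14, 14, -1]
Same: yes

Answer: yes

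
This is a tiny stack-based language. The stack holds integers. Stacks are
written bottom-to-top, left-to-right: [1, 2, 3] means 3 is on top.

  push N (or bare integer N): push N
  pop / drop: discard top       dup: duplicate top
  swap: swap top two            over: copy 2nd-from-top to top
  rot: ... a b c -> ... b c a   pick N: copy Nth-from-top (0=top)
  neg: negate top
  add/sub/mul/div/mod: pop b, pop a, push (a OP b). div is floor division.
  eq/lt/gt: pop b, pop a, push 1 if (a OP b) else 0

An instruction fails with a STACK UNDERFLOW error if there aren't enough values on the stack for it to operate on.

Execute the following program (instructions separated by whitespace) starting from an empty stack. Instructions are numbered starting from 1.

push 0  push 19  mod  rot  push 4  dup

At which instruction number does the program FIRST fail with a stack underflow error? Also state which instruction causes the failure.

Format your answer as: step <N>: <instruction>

Step 1 ('push 0'): stack = [0], depth = 1
Step 2 ('push 19'): stack = [0, 19], depth = 2
Step 3 ('mod'): stack = [0], depth = 1
Step 4 ('rot'): needs 3 value(s) but depth is 1 — STACK UNDERFLOW

Answer: step 4: rot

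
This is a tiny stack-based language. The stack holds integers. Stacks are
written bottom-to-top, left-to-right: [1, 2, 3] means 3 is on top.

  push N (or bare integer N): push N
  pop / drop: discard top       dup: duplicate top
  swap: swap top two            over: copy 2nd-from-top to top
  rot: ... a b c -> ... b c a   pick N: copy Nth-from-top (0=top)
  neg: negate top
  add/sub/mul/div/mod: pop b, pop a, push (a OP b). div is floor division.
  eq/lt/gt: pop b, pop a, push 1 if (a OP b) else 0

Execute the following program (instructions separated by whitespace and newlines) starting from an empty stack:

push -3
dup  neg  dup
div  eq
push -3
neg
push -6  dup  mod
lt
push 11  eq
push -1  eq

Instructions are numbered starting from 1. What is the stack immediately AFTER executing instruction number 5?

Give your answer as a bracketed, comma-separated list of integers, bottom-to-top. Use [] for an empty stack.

Step 1 ('push -3'): [-3]
Step 2 ('dup'): [-3, -3]
Step 3 ('neg'): [-3, 3]
Step 4 ('dup'): [-3, 3, 3]
Step 5 ('div'): [-3, 1]

Answer: [-3, 1]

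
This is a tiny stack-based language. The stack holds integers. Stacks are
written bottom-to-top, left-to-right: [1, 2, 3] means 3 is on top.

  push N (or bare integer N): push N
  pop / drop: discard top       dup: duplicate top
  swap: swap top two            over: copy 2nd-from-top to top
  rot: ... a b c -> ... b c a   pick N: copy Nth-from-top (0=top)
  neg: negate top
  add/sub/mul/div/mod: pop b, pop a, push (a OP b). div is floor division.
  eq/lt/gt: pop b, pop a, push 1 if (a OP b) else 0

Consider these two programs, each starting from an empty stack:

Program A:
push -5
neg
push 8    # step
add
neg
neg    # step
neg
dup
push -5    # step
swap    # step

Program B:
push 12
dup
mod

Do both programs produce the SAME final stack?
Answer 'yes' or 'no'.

Answer: no

Derivation:
Program A trace:
  After 'push -5': [-5]
  After 'neg': [5]
  After 'push 8': [5, 8]
  After 'add': [13]
  After 'neg': [-13]
  After 'neg': [13]
  After 'neg': [-13]
  After 'dup': [-13, -13]
  After 'push -5': [-13, -13, -5]
  After 'swap': [-13, -5, -13]
Program A final stack: [-13, -5, -13]

Program B trace:
  After 'push 12': [12]
  After 'dup': [12, 12]
  After 'mod': [0]
Program B final stack: [0]
Same: no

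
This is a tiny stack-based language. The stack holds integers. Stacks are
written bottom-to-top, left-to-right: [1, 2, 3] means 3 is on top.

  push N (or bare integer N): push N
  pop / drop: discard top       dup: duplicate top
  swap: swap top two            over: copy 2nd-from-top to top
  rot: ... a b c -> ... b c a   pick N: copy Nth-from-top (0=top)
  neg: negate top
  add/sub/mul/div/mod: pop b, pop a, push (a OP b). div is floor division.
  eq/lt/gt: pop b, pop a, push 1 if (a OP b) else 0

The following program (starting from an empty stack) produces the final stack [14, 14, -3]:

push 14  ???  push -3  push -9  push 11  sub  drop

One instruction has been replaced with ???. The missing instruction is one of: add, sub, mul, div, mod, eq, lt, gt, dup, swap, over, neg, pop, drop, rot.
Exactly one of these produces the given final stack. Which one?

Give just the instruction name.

Answer: dup

Derivation:
Stack before ???: [14]
Stack after ???:  [14, 14]
The instruction that transforms [14] -> [14, 14] is: dup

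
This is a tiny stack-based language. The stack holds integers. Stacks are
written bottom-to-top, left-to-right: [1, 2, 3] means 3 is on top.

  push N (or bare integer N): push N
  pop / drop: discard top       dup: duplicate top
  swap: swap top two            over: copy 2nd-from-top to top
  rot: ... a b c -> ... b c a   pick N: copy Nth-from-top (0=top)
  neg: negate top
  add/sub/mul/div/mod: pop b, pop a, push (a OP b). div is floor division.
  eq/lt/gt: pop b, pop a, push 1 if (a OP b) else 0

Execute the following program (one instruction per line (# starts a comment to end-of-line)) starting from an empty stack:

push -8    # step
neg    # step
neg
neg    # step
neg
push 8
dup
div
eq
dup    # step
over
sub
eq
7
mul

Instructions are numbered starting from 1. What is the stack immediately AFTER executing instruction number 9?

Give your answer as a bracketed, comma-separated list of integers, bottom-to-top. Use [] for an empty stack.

Answer: [0]

Derivation:
Step 1 ('push -8'): [-8]
Step 2 ('neg'): [8]
Step 3 ('neg'): [-8]
Step 4 ('neg'): [8]
Step 5 ('neg'): [-8]
Step 6 ('push 8'): [-8, 8]
Step 7 ('dup'): [-8, 8, 8]
Step 8 ('div'): [-8, 1]
Step 9 ('eq'): [0]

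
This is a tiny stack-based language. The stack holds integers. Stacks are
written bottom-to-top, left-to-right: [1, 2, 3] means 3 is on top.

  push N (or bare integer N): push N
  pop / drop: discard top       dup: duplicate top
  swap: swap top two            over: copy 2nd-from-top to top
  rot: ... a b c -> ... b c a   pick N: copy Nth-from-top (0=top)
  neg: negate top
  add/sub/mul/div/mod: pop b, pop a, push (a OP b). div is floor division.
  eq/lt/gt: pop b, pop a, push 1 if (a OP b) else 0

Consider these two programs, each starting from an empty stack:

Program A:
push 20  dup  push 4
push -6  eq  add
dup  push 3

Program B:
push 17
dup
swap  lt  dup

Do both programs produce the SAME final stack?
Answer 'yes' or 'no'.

Program A trace:
  After 'push 20': [20]
  After 'dup': [20, 20]
  After 'push 4': [20, 20, 4]
  After 'push -6': [20, 20, 4, -6]
  After 'eq': [20, 20, 0]
  After 'add': [20, 20]
  After 'dup': [20, 20, 20]
  After 'push 3': [20, 20, 20, 3]
Program A final stack: [20, 20, 20, 3]

Program B trace:
  After 'push 17': [17]
  After 'dup': [17, 17]
  After 'swap': [17, 17]
  After 'lt': [0]
  After 'dup': [0, 0]
Program B final stack: [0, 0]
Same: no

Answer: no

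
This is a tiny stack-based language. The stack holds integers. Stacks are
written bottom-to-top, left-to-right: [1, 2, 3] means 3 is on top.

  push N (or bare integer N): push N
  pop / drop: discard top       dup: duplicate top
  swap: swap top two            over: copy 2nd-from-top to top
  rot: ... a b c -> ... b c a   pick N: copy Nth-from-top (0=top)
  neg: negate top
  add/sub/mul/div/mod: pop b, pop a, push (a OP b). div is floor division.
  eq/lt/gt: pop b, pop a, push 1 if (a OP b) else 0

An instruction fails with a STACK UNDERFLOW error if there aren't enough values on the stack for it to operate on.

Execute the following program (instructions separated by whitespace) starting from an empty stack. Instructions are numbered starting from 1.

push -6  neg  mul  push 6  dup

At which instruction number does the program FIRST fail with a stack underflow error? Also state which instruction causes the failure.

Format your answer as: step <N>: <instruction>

Answer: step 3: mul

Derivation:
Step 1 ('push -6'): stack = [-6], depth = 1
Step 2 ('neg'): stack = [6], depth = 1
Step 3 ('mul'): needs 2 value(s) but depth is 1 — STACK UNDERFLOW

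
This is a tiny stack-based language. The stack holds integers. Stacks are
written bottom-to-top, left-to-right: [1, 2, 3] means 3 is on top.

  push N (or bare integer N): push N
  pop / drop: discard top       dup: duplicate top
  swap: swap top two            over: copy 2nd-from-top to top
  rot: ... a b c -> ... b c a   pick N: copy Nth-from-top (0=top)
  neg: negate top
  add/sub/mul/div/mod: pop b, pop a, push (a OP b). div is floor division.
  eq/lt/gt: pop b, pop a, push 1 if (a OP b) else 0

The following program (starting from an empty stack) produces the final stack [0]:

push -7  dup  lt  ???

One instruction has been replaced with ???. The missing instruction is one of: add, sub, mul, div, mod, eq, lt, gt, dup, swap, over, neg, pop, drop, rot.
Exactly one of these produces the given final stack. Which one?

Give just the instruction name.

Stack before ???: [0]
Stack after ???:  [0]
The instruction that transforms [0] -> [0] is: neg

Answer: neg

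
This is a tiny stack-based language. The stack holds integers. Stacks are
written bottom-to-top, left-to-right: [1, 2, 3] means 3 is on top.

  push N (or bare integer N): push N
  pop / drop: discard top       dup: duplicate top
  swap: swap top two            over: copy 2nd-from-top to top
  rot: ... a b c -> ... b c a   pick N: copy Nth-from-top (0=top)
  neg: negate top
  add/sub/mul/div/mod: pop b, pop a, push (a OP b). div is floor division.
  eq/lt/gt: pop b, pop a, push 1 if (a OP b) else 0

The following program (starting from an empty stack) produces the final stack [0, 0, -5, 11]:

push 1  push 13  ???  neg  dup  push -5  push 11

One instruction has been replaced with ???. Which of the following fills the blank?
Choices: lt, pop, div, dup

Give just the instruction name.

Answer: div

Derivation:
Stack before ???: [1, 13]
Stack after ???:  [0]
Checking each choice:
  lt: produces [-1, -1, -5, 11]
  pop: produces [-1, -1, -5, 11]
  div: MATCH
  dup: produces [1, 13, -13, -13, -5, 11]


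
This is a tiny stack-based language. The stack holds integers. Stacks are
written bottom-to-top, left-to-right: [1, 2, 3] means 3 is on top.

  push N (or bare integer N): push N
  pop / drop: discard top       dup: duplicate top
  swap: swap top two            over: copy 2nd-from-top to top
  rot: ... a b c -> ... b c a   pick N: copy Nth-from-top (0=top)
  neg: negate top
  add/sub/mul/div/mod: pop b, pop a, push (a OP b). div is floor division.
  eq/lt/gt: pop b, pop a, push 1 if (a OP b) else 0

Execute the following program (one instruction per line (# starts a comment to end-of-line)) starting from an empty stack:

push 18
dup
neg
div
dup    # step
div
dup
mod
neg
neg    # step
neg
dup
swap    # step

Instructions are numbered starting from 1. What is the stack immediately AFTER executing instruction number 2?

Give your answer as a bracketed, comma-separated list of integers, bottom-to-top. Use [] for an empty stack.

Answer: [18, 18]

Derivation:
Step 1 ('push 18'): [18]
Step 2 ('dup'): [18, 18]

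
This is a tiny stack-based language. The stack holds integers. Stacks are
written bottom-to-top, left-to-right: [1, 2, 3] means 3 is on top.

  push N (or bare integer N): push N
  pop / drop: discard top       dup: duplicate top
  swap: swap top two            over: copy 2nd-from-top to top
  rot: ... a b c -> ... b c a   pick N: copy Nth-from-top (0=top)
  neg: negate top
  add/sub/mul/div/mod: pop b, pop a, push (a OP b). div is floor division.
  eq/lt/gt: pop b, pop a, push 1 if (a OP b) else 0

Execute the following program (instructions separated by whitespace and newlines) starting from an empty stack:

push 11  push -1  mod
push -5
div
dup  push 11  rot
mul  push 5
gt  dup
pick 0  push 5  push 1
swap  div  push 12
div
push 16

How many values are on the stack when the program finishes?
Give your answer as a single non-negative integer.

After 'push 11': stack = [11] (depth 1)
After 'push -1': stack = [11, -1] (depth 2)
After 'mod': stack = [0] (depth 1)
After 'push -5': stack = [0, -5] (depth 2)
After 'div': stack = [0] (depth 1)
After 'dup': stack = [0, 0] (depth 2)
After 'push 11': stack = [0, 0, 11] (depth 3)
After 'rot': stack = [0, 11, 0] (depth 3)
After 'mul': stack = [0, 0] (depth 2)
After 'push 5': stack = [0, 0, 5] (depth 3)
After 'gt': stack = [0, 0] (depth 2)
After 'dup': stack = [0, 0, 0] (depth 3)
After 'pick 0': stack = [0, 0, 0, 0] (depth 4)
After 'push 5': stack = [0, 0, 0, 0, 5] (depth 5)
After 'push 1': stack = [0, 0, 0, 0, 5, 1] (depth 6)
After 'swap': stack = [0, 0, 0, 0, 1, 5] (depth 6)
After 'div': stack = [0, 0, 0, 0, 0] (depth 5)
After 'push 12': stack = [0, 0, 0, 0, 0, 12] (depth 6)
After 'div': stack = [0, 0, 0, 0, 0] (depth 5)
After 'push 16': stack = [0, 0, 0, 0, 0, 16] (depth 6)

Answer: 6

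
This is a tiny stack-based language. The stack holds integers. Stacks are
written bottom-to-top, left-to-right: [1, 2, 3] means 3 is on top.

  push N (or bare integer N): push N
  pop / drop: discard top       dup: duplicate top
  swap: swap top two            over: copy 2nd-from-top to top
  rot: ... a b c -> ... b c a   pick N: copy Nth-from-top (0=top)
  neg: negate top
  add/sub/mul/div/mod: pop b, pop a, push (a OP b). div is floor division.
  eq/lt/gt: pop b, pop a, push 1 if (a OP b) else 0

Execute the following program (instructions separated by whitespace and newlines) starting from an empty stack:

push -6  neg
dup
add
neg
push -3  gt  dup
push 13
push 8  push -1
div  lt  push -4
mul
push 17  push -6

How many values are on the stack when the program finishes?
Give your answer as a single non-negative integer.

Answer: 5

Derivation:
After 'push -6': stack = [-6] (depth 1)
After 'neg': stack = [6] (depth 1)
After 'dup': stack = [6, 6] (depth 2)
After 'add': stack = [12] (depth 1)
After 'neg': stack = [-12] (depth 1)
After 'push -3': stack = [-12, -3] (depth 2)
After 'gt': stack = [0] (depth 1)
After 'dup': stack = [0, 0] (depth 2)
After 'push 13': stack = [0, 0, 13] (depth 3)
After 'push 8': stack = [0, 0, 13, 8] (depth 4)
After 'push -1': stack = [0, 0, 13, 8, -1] (depth 5)
After 'div': stack = [0, 0, 13, -8] (depth 4)
After 'lt': stack = [0, 0, 0] (depth 3)
After 'push -4': stack = [0, 0, 0, -4] (depth 4)
After 'mul': stack = [0, 0, 0] (depth 3)
After 'push 17': stack = [0, 0, 0, 17] (depth 4)
After 'push -6': stack = [0, 0, 0, 17, -6] (depth 5)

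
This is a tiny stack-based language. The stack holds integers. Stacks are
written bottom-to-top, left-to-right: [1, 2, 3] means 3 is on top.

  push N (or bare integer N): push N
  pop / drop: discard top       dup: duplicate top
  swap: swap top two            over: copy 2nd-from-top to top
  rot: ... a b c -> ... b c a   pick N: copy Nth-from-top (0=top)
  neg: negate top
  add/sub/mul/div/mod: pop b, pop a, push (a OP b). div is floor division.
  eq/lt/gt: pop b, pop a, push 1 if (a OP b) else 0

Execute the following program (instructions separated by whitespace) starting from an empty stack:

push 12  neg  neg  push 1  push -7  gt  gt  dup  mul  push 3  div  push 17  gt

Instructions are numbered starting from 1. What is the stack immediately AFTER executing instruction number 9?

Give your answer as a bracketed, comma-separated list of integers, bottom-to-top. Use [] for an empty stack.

Step 1 ('push 12'): [12]
Step 2 ('neg'): [-12]
Step 3 ('neg'): [12]
Step 4 ('push 1'): [12, 1]
Step 5 ('push -7'): [12, 1, -7]
Step 6 ('gt'): [12, 1]
Step 7 ('gt'): [1]
Step 8 ('dup'): [1, 1]
Step 9 ('mul'): [1]

Answer: [1]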